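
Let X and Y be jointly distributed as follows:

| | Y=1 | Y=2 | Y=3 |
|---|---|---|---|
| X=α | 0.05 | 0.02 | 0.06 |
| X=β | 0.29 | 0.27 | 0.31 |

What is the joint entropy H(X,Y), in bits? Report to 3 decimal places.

H(X,Y) = −Σ p(x,y)·log₂ p(x,y) over all 6 cells.
  cell (α,1): −0.05·log₂0.05 = 0.2161
  cell (α,2): −0.02·log₂0.02 = 0.1129
  cell (α,3): −0.06·log₂0.06 = 0.2435
  cell (β,1): −0.29·log₂0.29 = 0.5179
  cell (β,2): −0.27·log₂0.27 = 0.5100
  cell (β,3): −0.31·log₂0.31 = 0.5238
Sum = 2.124 bits.

2.124 bits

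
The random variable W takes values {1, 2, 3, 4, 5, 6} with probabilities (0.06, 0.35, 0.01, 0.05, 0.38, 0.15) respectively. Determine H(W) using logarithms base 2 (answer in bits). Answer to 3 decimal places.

1.997 bits

H(W) = −Σ p·log₂ p.
  −(0.06)·log₂(0.06) = 0.2435
  −(0.35)·log₂(0.35) = 0.5301
  −(0.01)·log₂(0.01) = 0.0664
  −(0.05)·log₂(0.05) = 0.2161
  −(0.38)·log₂(0.38) = 0.5305
  −(0.15)·log₂(0.15) = 0.4105
Sum: 0.2435 + 0.5301 + 0.0664 + 0.2161 + 0.5305 + 0.4105 = 1.997 bits.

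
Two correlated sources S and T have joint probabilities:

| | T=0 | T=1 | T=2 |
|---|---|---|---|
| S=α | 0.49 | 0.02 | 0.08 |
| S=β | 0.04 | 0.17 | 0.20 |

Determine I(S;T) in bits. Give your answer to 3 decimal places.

0.438 bits

Marginals: p(S) = (0.5900, 0.4100), p(T) = (0.5300, 0.1900, 0.2800).
I(S;T) = Σ p(x,y)·log₂[p(x,y)/(p(x)p(y))].
  (α,0): 0.49·log₂(1.5670) = 0.3175
  (α,1): 0.02·log₂(0.1784) = -0.0497
  (α,2): 0.08·log₂(0.4843) = -0.0837
  (β,0): 0.04·log₂(0.1841) = -0.0977
  (β,1): 0.17·log₂(2.1823) = 0.1914
  (β,2): 0.20·log₂(1.7422) = 0.1602
Sum = 0.438 bits.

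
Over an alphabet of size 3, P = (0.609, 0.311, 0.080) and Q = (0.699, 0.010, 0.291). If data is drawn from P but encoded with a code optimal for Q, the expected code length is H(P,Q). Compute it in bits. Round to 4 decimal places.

2.5233 bits

H(P,Q) = −Σ p·log₂ q.
  −0.609·log₂(0.699) = 0.31463
  −0.311·log₂(0.010) = 2.06624
  −0.080·log₂(0.291) = 0.14247
H(P,Q) = 2.5233 bits.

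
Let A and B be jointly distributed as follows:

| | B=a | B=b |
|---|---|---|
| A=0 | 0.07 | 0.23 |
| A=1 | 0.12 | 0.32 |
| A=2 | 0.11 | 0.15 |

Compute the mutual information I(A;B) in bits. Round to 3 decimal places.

0.019 bits

Marginals: p(A) = (0.3000, 0.4400, 0.2600), p(B) = (0.3000, 0.7000).
I(A;B) = Σ p(x,y)·log₂[p(x,y)/(p(x)p(y))].
  (0,a): 0.07·log₂(0.7778) = -0.0254
  (0,b): 0.23·log₂(1.0952) = 0.0302
  (1,a): 0.12·log₂(0.9091) = -0.0165
  (1,b): 0.32·log₂(1.0390) = 0.0176
  (2,a): 0.11·log₂(1.4103) = 0.0546
  (2,b): 0.15·log₂(0.8242) = -0.0418
Sum = 0.019 bits.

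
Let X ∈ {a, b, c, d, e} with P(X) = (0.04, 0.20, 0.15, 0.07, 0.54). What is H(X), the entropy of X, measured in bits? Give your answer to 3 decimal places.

H(X) = −Σ p·log₂ p.
  −(0.04)·log₂(0.04) = 0.1858
  −(0.20)·log₂(0.20) = 0.4644
  −(0.15)·log₂(0.15) = 0.4105
  −(0.07)·log₂(0.07) = 0.2686
  −(0.54)·log₂(0.54) = 0.4800
Sum: 0.1858 + 0.4644 + 0.4105 + 0.2686 + 0.4800 = 1.809 bits.

1.809 bits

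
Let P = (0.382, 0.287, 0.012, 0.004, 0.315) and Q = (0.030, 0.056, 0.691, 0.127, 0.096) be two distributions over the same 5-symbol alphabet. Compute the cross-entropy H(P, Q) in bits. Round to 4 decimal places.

4.2092 bits

H(P,Q) = −Σ p·log₂ q.
  −0.382·log₂(0.030) = 1.93250
  −0.287·log₂(0.056) = 1.19347
  −0.012·log₂(0.691) = 0.00640
  −0.004·log₂(0.127) = 0.01191
  −0.315·log₂(0.096) = 1.06496
H(P,Q) = 4.2092 bits.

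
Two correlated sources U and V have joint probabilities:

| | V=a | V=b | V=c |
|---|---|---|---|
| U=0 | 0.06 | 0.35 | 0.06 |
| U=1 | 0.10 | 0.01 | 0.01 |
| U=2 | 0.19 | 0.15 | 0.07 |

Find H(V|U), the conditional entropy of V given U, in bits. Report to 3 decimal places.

1.210 bits

Marginals: p(U) = (0.4700, 0.1200, 0.4100), p(V) = (0.3500, 0.5100, 0.1400).
H(V|U) = Σ p(U) · H(V|U=·).
  U=0: p=0.4700, H(V|U=0) = 1.0749
  U=1: p=0.1200, H(V|U=1) = 0.8167
  U=2: p=0.4100, H(V|U=2) = 1.4803
Weighted sum = 1.210 bits.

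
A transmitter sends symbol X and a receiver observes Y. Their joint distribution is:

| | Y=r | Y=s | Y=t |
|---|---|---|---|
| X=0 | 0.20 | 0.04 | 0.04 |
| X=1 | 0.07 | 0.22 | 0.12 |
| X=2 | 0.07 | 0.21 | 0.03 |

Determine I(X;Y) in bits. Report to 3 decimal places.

0.217 bits

Marginals: p(X) = (0.2800, 0.4100, 0.3100), p(Y) = (0.3400, 0.4700, 0.1900).
I(X;Y) = H(X) + H(Y) − H(X,Y).
H(X) = 1.5654, H(Y) = 1.4964, H(X,Y) = 2.8452.
I(X;Y) = 1.5654 + 1.4964 − 2.8452 = 0.217 bits.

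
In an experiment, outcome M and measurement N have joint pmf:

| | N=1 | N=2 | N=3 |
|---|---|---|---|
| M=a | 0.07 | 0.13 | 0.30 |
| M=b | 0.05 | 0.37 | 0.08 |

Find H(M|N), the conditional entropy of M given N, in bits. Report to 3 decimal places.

Marginals: p(M) = (0.5000, 0.5000), p(N) = (0.1200, 0.5000, 0.3800).
H(M|N) = Σ p(N) · H(M|N=·).
  N=1: p=0.1200, H(M|N=1) = 0.9799
  N=2: p=0.5000, H(M|N=2) = 0.8267
  N=3: p=0.3800, H(M|N=3) = 0.7425
Weighted sum = 0.813 bits.

0.813 bits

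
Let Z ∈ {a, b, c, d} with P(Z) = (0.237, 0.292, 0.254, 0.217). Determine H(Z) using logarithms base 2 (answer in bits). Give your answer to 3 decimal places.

1.991 bits

H(Z) = −Σ p·log₂ p.
  −(0.237)·log₂(0.237) = 0.4923
  −(0.292)·log₂(0.292) = 0.5186
  −(0.254)·log₂(0.254) = 0.5022
  −(0.217)·log₂(0.217) = 0.4783
Sum: 0.4923 + 0.5186 + 0.5022 + 0.4783 = 1.991 bits.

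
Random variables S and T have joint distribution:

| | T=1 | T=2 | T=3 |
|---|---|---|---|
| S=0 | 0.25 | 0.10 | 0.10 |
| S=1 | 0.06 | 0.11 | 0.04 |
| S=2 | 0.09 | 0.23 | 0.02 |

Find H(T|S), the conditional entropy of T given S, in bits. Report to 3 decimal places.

1.337 bits

Chain rule: H(T|S) = H(S,T) − H(S).
Marginals: p(S) = (0.4500, 0.2100, 0.3400), p(T) = (0.4000, 0.4400, 0.1600).
H(S,T) = 2.8572 bits; H(S) = 1.5204 bits.
H(T|S) = 2.8572 − 1.5204 = 1.337 bits.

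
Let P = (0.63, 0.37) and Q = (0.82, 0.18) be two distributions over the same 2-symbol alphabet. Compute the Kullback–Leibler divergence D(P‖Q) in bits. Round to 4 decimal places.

D(P‖Q) = Σ p·log₂(p/q).
  0.63·log₂(0.63/0.82) = -0.23957
  0.37·log₂(0.37/0.18) = 0.38463
D(P‖Q) = 0.1451 bits.

0.1451 bits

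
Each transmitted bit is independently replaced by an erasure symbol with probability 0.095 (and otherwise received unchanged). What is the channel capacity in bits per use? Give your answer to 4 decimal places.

0.9050 bits

Binary erasure channel: capacity C = 1 − ε.
C = 1 − 0.095 = 0.9050 bits per channel use.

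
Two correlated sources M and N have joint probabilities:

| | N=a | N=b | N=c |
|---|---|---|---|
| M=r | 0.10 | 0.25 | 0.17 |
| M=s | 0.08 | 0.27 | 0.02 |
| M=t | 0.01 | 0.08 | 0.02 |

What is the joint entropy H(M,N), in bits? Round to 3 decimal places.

2.652 bits

H(M,N) = −Σ p(x,y)·log₂ p(x,y) over all 9 cells.
  cell (r,a): −0.10·log₂0.10 = 0.3322
  cell (r,b): −0.25·log₂0.25 = 0.5000
  cell (r,c): −0.17·log₂0.17 = 0.4346
  cell (s,a): −0.08·log₂0.08 = 0.2915
  cell (s,b): −0.27·log₂0.27 = 0.5100
  cell (s,c): −0.02·log₂0.02 = 0.1129
  cell (t,a): −0.01·log₂0.01 = 0.0664
  cell (t,b): −0.08·log₂0.08 = 0.2915
  cell (t,c): −0.02·log₂0.02 = 0.1129
Sum = 2.652 bits.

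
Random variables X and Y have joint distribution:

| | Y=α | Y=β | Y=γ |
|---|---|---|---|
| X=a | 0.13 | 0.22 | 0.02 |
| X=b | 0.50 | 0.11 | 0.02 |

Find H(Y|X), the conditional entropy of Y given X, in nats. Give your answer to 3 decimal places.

0.685 nats

Marginals: p(X) = (0.3700, 0.6300), p(Y) = (0.6300, 0.3300, 0.0400).
H(Y|X) = Σ p(X) · H(Y|X=·).
  X=a: p=0.3700, H(Y|X=a) = 0.8343
  X=b: p=0.6300, H(Y|X=b) = 0.5977
Weighted sum = 0.685 nats.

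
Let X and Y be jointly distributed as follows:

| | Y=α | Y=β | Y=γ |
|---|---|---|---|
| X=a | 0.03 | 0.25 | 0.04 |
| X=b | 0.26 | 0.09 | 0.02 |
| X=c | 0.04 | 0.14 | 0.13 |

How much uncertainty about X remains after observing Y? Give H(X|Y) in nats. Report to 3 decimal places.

Marginals: p(X) = (0.3200, 0.3700, 0.3100), p(Y) = (0.3300, 0.4800, 0.1900).
H(X|Y) = Σ p(Y) · H(X|Y=·).
  Y=α: p=0.3300, H(X|Y=α) = 0.6616
  Y=β: p=0.4800, H(X|Y=β) = 1.0130
  Y=γ: p=0.1900, H(X|Y=γ) = 0.8247
Weighted sum = 0.861 nats.

0.861 nats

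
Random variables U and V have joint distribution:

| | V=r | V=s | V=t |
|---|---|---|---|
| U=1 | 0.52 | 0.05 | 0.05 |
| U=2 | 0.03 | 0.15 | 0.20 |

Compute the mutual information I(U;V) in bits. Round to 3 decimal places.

Marginals: p(U) = (0.6200, 0.3800), p(V) = (0.5500, 0.2000, 0.2500).
I(U;V) = Σ p(x,y)·log₂[p(x,y)/(p(x)p(y))].
  (1,r): 0.52·log₂(1.5249) = 0.3165
  (1,s): 0.05·log₂(0.4032) = -0.0655
  (1,t): 0.05·log₂(0.3226) = -0.0816
  (2,r): 0.03·log₂(0.1435) = -0.0840
  (2,s): 0.15·log₂(1.9737) = 0.1471
  (2,t): 0.20·log₂(2.1053) = 0.2148
Sum = 0.447 bits.

0.447 bits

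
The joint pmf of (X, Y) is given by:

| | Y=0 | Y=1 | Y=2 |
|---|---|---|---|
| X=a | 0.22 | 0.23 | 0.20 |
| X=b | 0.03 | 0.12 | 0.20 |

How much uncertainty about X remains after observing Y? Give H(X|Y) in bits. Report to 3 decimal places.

Chain rule: H(X|Y) = H(X,Y) − H(Y).
Marginals: p(X) = (0.6500, 0.3500), p(Y) = (0.2500, 0.3500, 0.4000).
H(X,Y) = 2.4158 bits; H(Y) = 1.5589 bits.
H(X|Y) = 2.4158 − 1.5589 = 0.857 bits.

0.857 bits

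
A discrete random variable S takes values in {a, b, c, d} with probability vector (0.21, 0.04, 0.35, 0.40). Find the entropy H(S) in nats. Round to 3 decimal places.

H(S) = −Σ p·ln p.
  −(0.21)·ln(0.21) = 0.3277
  −(0.04)·ln(0.04) = 0.1288
  −(0.35)·ln(0.35) = 0.3674
  −(0.40)·ln(0.40) = 0.3665
Sum: 0.3277 + 0.1288 + 0.3674 + 0.3665 = 1.190 nats.

1.190 nats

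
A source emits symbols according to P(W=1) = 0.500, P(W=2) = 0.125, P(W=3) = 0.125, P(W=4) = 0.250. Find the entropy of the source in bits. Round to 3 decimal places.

1.750 bits

H(W) = −Σ p·log₂ p.
  −(0.500)·log₂(0.500) = 0.5000
  −(0.125)·log₂(0.125) = 0.3750
  −(0.125)·log₂(0.125) = 0.3750
  −(0.250)·log₂(0.250) = 0.5000
Sum: 0.5000 + 0.3750 + 0.3750 + 0.5000 = 1.750 bits.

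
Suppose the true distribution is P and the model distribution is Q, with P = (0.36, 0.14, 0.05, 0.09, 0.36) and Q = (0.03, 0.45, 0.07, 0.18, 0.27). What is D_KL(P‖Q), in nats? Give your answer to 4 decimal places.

0.7555 nats

D(P‖Q) = Σ p·ln(p/q).
  0.36·ln(0.36/0.03) = 0.89457
  0.14·ln(0.14/0.45) = -0.16346
  0.05·ln(0.05/0.07) = -0.01682
  0.09·ln(0.09/0.18) = -0.06238
  0.36·ln(0.36/0.27) = 0.10357
D(P‖Q) = 0.7555 nats.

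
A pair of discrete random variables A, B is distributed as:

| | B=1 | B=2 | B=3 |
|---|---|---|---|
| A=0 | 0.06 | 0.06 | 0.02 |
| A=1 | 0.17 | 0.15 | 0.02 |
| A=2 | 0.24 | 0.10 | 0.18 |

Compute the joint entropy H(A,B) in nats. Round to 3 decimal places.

H(A,B) = −Σ p(x,y)·ln p(x,y) over all 9 cells.
  cell (0,1): −0.06·ln0.06 = 0.1688
  cell (0,2): −0.06·ln0.06 = 0.1688
  cell (0,3): −0.02·ln0.02 = 0.0782
  cell (1,1): −0.17·ln0.17 = 0.3012
  cell (1,2): −0.15·ln0.15 = 0.2846
  cell (1,3): −0.02·ln0.02 = 0.0782
  cell (2,1): −0.24·ln0.24 = 0.3425
  cell (2,2): −0.10·ln0.10 = 0.2303
  cell (2,3): −0.18·ln0.18 = 0.3087
Sum = 1.961 nats.

1.961 nats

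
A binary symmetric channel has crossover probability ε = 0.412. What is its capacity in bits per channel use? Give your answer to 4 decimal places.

0.0225 bits

Binary symmetric channel: C = 1 − h₂(ε) where h₂ is the binary entropy function.
h₂(0.412) = −0.412·log₂0.412 − 0.588·log₂0.588 = 0.9775.
C = 1 − 0.9775 = 0.0225 bits per channel use.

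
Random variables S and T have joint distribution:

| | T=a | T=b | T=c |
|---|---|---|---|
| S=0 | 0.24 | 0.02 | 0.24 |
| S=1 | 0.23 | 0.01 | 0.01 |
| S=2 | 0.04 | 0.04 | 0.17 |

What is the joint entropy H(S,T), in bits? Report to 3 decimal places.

H(S,T) = −Σ p(x,y)·log₂ p(x,y) over all 9 cells.
  cell (0,a): −0.24·log₂0.24 = 0.4941
  cell (0,b): −0.02·log₂0.02 = 0.1129
  cell (0,c): −0.24·log₂0.24 = 0.4941
  cell (1,a): −0.23·log₂0.23 = 0.4877
  cell (1,b): −0.01·log₂0.01 = 0.0664
  cell (1,c): −0.01·log₂0.01 = 0.0664
  cell (2,a): −0.04·log₂0.04 = 0.1858
  cell (2,b): −0.04·log₂0.04 = 0.1858
  cell (2,c): −0.17·log₂0.17 = 0.4346
Sum = 2.528 bits.

2.528 bits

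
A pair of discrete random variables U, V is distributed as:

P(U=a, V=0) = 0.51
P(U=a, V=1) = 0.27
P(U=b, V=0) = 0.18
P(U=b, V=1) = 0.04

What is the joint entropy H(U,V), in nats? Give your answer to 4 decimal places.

H(U,V) = −Σ p(x,y)·ln p(x,y) over all 4 cells.
  cell (a,0): −0.51·ln0.51 = 0.34341
  cell (a,1): −0.27·ln0.27 = 0.35352
  cell (b,0): −0.18·ln0.18 = 0.30866
  cell (b,1): −0.04·ln0.04 = 0.12876
Sum = 1.1343 nats.

1.1343 nats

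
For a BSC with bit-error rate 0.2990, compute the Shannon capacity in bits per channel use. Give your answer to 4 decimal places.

0.1199 bits

Binary symmetric channel: C = 1 − h₂(ε) where h₂ is the binary entropy function.
h₂(0.2990) = −0.2990·log₂0.2990 − 0.7010·log₂0.7010 = 0.8801.
C = 1 − 0.8801 = 0.1199 bits per channel use.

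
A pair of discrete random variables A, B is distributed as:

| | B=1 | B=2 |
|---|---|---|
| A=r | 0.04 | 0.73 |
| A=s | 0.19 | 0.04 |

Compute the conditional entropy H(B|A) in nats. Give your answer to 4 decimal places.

0.2635 nats

Chain rule: H(B|A) = H(A,B) − H(A).
Marginals: p(A) = (0.7700, 0.2300), p(B) = (0.2300, 0.7700).
H(A,B) = 0.8028 nats; H(A) = 0.5393 nats.
H(B|A) = 0.8028 − 0.5393 = 0.2635 nats.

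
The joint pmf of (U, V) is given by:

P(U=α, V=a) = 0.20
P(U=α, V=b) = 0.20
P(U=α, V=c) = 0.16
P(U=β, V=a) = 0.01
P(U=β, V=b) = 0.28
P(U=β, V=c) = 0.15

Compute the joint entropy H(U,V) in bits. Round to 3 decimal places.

2.343 bits

H(U,V) = −Σ p(x,y)·log₂ p(x,y) over all 6 cells.
  cell (α,a): −0.20·log₂0.20 = 0.4644
  cell (α,b): −0.20·log₂0.20 = 0.4644
  cell (α,c): −0.16·log₂0.16 = 0.4230
  cell (β,a): −0.01·log₂0.01 = 0.0664
  cell (β,b): −0.28·log₂0.28 = 0.5142
  cell (β,c): −0.15·log₂0.15 = 0.4105
Sum = 2.343 bits.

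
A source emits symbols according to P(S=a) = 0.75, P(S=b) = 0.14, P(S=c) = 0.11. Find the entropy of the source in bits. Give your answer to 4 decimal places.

1.0587 bits

H(S) = −Σ p·log₂ p.
  −(0.75)·log₂(0.75) = 0.31128
  −(0.14)·log₂(0.14) = 0.39711
  −(0.11)·log₂(0.11) = 0.35029
Sum: 0.31128 + 0.39711 + 0.35029 = 1.0587 bits.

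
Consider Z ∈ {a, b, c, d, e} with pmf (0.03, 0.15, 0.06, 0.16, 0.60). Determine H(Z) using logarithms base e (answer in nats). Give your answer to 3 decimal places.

H(Z) = −Σ p·ln p.
  −(0.03)·ln(0.03) = 0.1052
  −(0.15)·ln(0.15) = 0.2846
  −(0.06)·ln(0.06) = 0.1688
  −(0.16)·ln(0.16) = 0.2932
  −(0.60)·ln(0.60) = 0.3065
Sum: 0.1052 + 0.2846 + 0.1688 + 0.2932 + 0.3065 = 1.158 nats.

1.158 nats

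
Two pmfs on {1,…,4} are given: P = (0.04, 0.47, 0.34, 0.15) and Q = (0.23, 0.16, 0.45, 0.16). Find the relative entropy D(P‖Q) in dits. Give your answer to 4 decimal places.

0.1440 dits

D(P‖Q) = Σ p·log₁₀(p/q).
  0.04·log₁₀(0.04/0.23) = -0.03039
  0.47·log₁₀(0.47/0.16) = 0.21995
  0.34·log₁₀(0.34/0.45) = -0.04139
  0.15·log₁₀(0.15/0.16) = -0.00420
D(P‖Q) = 0.1440 dits.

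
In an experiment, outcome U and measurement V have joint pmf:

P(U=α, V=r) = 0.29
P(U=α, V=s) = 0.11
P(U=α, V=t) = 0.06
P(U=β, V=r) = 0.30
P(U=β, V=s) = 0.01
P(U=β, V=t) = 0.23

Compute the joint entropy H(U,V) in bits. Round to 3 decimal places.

2.187 bits

H(U,V) = −Σ p(x,y)·log₂ p(x,y) over all 6 cells.
  cell (α,r): −0.29·log₂0.29 = 0.5179
  cell (α,s): −0.11·log₂0.11 = 0.3503
  cell (α,t): −0.06·log₂0.06 = 0.2435
  cell (β,r): −0.30·log₂0.30 = 0.5211
  cell (β,s): −0.01·log₂0.01 = 0.0664
  cell (β,t): −0.23·log₂0.23 = 0.4877
Sum = 2.187 bits.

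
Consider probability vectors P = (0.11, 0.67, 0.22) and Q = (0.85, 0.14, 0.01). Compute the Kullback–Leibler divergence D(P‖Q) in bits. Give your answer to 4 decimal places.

2.1699 bits

D(P‖Q) = Σ p·log₂(p/q).
  0.11·log₂(0.11/0.85) = -0.32450
  0.67·log₂(0.67/0.14) = 1.51335
  0.22·log₂(0.22/0.01) = 0.98107
D(P‖Q) = 2.1699 bits.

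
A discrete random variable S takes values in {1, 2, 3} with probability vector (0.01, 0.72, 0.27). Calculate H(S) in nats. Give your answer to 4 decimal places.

H(S) = −Σ p·ln p.
  −(0.01)·ln(0.01) = 0.04605
  −(0.72)·ln(0.72) = 0.23652
  −(0.27)·ln(0.27) = 0.35352
Sum: 0.04605 + 0.23652 + 0.35352 = 0.6361 nats.

0.6361 nats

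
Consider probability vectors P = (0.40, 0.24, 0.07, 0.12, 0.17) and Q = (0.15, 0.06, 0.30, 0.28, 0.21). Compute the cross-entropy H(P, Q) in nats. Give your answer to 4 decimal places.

H(P,Q) = −Σ p·ln q.
  −0.40·ln(0.15) = 0.75885
  −0.24·ln(0.06) = 0.67522
  −0.07·ln(0.30) = 0.08428
  −0.12·ln(0.28) = 0.15276
  −0.17·ln(0.21) = 0.26531
H(P,Q) = 1.9364 nats.

1.9364 nats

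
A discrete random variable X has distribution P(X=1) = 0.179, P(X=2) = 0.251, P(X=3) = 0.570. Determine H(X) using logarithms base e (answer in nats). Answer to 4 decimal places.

H(X) = −Σ p·ln p.
  −(0.179)·ln(0.179) = 0.30795
  −(0.251)·ln(0.251) = 0.34696
  −(0.570)·ln(0.570) = 0.32041
Sum: 0.30795 + 0.34696 + 0.32041 = 0.9753 nats.

0.9753 nats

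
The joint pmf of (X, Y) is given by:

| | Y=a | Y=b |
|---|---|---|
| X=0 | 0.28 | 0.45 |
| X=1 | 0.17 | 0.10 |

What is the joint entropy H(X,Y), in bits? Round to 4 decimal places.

H(X,Y) = −Σ p(x,y)·log₂ p(x,y) over all 4 cells.
  cell (0,a): −0.28·log₂0.28 = 0.51422
  cell (0,b): −0.45·log₂0.45 = 0.51840
  cell (1,a): −0.17·log₂0.17 = 0.43459
  cell (1,b): −0.10·log₂0.10 = 0.33219
Sum = 1.7994 bits.

1.7994 bits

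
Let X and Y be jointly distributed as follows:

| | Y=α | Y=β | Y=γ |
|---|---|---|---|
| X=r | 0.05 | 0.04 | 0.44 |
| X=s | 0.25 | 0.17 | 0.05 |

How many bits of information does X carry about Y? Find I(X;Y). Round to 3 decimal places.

Marginals: p(X) = (0.5300, 0.4700), p(Y) = (0.3000, 0.2100, 0.4900).
I(X;Y) = H(X) + H(Y) − H(X,Y).
H(X) = 0.9974, H(Y) = 1.4982, H(X,Y) = 2.0737.
I(X;Y) = 0.9974 + 1.4982 − 2.0737 = 0.422 bits.

0.422 bits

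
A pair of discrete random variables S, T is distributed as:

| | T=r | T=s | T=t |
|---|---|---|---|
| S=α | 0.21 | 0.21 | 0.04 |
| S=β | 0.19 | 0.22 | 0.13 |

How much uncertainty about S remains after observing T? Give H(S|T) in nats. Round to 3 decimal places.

0.667 nats

Marginals: p(S) = (0.4600, 0.5400), p(T) = (0.4000, 0.4300, 0.1700).
H(S|T) = Σ p(T) · H(S|T=·).
  T=r: p=0.4000, H(S|T=r) = 0.6919
  T=s: p=0.4300, H(S|T=s) = 0.6929
  T=t: p=0.1700, H(S|T=t) = 0.5456
Weighted sum = 0.667 nats.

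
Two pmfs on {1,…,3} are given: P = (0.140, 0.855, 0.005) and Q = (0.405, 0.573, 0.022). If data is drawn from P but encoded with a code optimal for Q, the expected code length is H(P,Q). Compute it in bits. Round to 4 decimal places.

0.8970 bits

H(P,Q) = −Σ p·log₂ q.
  −0.140·log₂(0.405) = 0.18256
  −0.855·log₂(0.573) = 0.68690
  −0.005·log₂(0.022) = 0.02753
H(P,Q) = 0.8970 bits.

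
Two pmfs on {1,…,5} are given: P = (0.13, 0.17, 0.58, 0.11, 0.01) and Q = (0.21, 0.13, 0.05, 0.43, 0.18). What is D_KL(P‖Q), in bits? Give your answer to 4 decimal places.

D(P‖Q) = Σ p·log₂(p/q).
  0.13·log₂(0.13/0.21) = -0.08994
  0.17·log₂(0.17/0.13) = 0.06579
  0.58·log₂(0.58/0.05) = 2.05091
  0.11·log₂(0.11/0.43) = -0.21635
  0.01·log₂(0.01/0.18) = -0.04170
D(P‖Q) = 1.7687 bits.

1.7687 bits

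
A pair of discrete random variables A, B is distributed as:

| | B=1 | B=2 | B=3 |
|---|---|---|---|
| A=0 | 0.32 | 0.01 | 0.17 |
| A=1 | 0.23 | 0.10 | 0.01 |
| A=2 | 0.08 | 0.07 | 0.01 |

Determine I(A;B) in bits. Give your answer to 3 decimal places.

Marginals: p(A) = (0.5000, 0.3400, 0.1600), p(B) = (0.6300, 0.1800, 0.1900).
I(A;B) = H(A) + H(B) − H(A,B).
H(A) = 1.4522, H(B) = 1.3205, H(A,B) = 2.5399.
I(A;B) = 1.4522 + 1.3205 − 2.5399 = 0.233 bits.

0.233 bits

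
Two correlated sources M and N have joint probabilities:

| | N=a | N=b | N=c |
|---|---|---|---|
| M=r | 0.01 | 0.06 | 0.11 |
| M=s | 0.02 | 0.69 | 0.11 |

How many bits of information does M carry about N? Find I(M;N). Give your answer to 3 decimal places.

Marginals: p(M) = (0.1800, 0.8200), p(N) = (0.0300, 0.7500, 0.2200).
I(M;N) = Σ p(x,y)·log₂[p(x,y)/(p(x)p(y))].
  (r,a): 0.01·log₂(1.8519) = 0.0089
  (r,b): 0.06·log₂(0.4444) = -0.0702
  (r,c): 0.11·log₂(2.7778) = 0.1621
  (s,a): 0.02·log₂(0.8130) = -0.0060
  (s,b): 0.69·log₂(1.1220) = 0.1145
  (s,c): 0.11·log₂(0.6098) = -0.0785
Sum = 0.131 bits.

0.131 bits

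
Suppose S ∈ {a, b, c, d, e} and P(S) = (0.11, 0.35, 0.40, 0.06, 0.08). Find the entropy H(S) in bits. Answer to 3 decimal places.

H(S) = −Σ p·log₂ p.
  −(0.11)·log₂(0.11) = 0.3503
  −(0.35)·log₂(0.35) = 0.5301
  −(0.40)·log₂(0.40) = 0.5288
  −(0.06)·log₂(0.06) = 0.2435
  −(0.08)·log₂(0.08) = 0.2915
Sum: 0.3503 + 0.5301 + 0.5288 + 0.2435 + 0.2915 = 1.944 bits.

1.944 bits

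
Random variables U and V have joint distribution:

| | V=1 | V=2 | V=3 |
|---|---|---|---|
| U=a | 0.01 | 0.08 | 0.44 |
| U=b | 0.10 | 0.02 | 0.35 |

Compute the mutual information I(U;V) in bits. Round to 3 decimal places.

Marginals: p(U) = (0.5300, 0.4700), p(V) = (0.1100, 0.1000, 0.7900).
I(U;V) = Σ p(x,y)·log₂[p(x,y)/(p(x)p(y))].
  (a,1): 0.01·log₂(0.1715) = -0.0254
  (a,2): 0.08·log₂(1.5094) = 0.0475
  (a,3): 0.44·log₂(1.0509) = 0.0315
  (b,1): 0.10·log₂(1.9342) = 0.0952
  (b,2): 0.02·log₂(0.4255) = -0.0247
  (b,3): 0.35·log₂(0.9426) = -0.0298
Sum = 0.094 bits.

0.094 bits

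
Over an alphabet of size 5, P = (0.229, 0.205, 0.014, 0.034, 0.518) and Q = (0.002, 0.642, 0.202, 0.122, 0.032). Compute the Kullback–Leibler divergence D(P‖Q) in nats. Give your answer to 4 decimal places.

2.2130 nats

D(P‖Q) = Σ p·ln(p/q).
  0.229·ln(0.229/0.002) = 1.08559
  0.205·ln(0.205/0.642) = -0.23402
  0.014·ln(0.014/0.202) = -0.03737
  0.034·ln(0.034/0.122) = -0.04344
  0.518·ln(0.518/0.032) = 1.44224
D(P‖Q) = 2.2130 nats.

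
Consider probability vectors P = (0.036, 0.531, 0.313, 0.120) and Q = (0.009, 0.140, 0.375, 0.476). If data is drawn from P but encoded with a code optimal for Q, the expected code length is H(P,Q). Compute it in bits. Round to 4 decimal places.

2.3223 bits

H(P,Q) = −Σ p·log₂ q.
  −0.036·log₂(0.009) = 0.24465
  −0.531·log₂(0.140) = 1.50618
  −0.313·log₂(0.375) = 0.44291
  −0.120·log₂(0.476) = 0.12852
H(P,Q) = 2.3223 bits.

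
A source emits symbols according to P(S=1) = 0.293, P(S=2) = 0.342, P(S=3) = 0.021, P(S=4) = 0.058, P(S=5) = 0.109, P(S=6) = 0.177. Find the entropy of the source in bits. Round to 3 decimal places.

H(S) = −Σ p·log₂ p.
  −(0.293)·log₂(0.293) = 0.5189
  −(0.342)·log₂(0.342) = 0.5294
  −(0.021)·log₂(0.021) = 0.1170
  −(0.058)·log₂(0.058) = 0.2383
  −(0.109)·log₂(0.109) = 0.3485
  −(0.177)·log₂(0.177) = 0.4422
Sum: 0.5189 + 0.5294 + 0.1170 + 0.2383 + 0.3485 + 0.4422 = 2.194 bits.

2.194 bits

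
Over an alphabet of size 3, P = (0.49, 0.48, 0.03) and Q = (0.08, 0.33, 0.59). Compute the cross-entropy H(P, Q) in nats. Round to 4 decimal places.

H(P,Q) = −Σ p·ln q.
  −0.49·ln(0.08) = 1.23761
  −0.48·ln(0.33) = 0.53216
  −0.03·ln(0.59) = 0.01583
H(P,Q) = 1.7856 nats.

1.7856 nats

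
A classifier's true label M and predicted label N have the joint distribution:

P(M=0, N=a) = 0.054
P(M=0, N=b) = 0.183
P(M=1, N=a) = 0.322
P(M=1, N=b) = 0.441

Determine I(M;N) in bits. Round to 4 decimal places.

Marginals: p(M) = (0.2370, 0.7630), p(N) = (0.3760, 0.6240).
I(M;N) = Σ p(x,y)·log₂[p(x,y)/(p(x)p(y))].
  (0,a): 0.054·log₂(0.6060) = -0.03902
  (0,b): 0.183·log₂(1.2374) = 0.05624
  (1,a): 0.322·log₂(1.1224) = 0.05364
  (1,b): 0.441·log₂(0.9263) = -0.04874
Sum = 0.0221 bits.

0.0221 bits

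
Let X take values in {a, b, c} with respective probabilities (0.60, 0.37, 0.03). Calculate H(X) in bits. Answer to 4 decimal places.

H(X) = −Σ p·log₂ p.
  −(0.60)·log₂(0.60) = 0.44218
  −(0.37)·log₂(0.37) = 0.53073
  −(0.03)·log₂(0.03) = 0.15177
Sum: 0.44218 + 0.53073 + 0.15177 = 1.1247 bits.

1.1247 bits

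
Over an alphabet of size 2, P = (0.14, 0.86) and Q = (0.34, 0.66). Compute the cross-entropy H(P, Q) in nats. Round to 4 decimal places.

0.5084 nats

H(P,Q) = −Σ p·ln q.
  −0.14·ln(0.34) = 0.15103
  −0.86·ln(0.66) = 0.35734
H(P,Q) = 0.5084 nats.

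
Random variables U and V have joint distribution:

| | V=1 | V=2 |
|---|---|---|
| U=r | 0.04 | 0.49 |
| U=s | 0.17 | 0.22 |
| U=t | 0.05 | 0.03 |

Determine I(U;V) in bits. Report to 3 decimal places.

0.160 bits

Marginals: p(U) = (0.5300, 0.3900, 0.0800), p(V) = (0.2600, 0.7400).
I(U;V) = H(U) + H(V) − H(U,V).
H(U) = 1.3068, H(V) = 0.8267, H(U,V) = 1.9731.
I(U;V) = 1.3068 + 0.8267 − 1.9731 = 0.160 bits.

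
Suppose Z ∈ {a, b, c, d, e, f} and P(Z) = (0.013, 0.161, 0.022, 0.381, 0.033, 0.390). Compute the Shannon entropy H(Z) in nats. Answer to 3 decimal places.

H(Z) = −Σ p·ln p.
  −(0.013)·ln(0.013) = 0.0565
  −(0.161)·ln(0.161) = 0.2940
  −(0.022)·ln(0.022) = 0.0840
  −(0.381)·ln(0.381) = 0.3676
  −(0.033)·ln(0.033) = 0.1126
  −(0.390)·ln(0.390) = 0.3672
Sum: 0.0565 + 0.2940 + 0.0840 + 0.3676 + 0.1126 + 0.3672 = 1.282 nats.

1.282 nats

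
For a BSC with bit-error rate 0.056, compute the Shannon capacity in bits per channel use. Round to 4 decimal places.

Binary symmetric channel: C = 1 − h₂(ε) where h₂ is the binary entropy function.
h₂(0.056) = −0.056·log₂0.056 − 0.944·log₂0.944 = 0.3114.
C = 1 − 0.3114 = 0.6886 bits per channel use.

0.6886 bits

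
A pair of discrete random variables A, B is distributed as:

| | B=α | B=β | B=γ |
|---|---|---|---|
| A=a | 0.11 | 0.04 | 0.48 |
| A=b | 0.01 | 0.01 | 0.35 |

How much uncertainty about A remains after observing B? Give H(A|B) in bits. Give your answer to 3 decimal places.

0.901 bits

Chain rule: H(A|B) = H(A,B) − H(B).
Marginals: p(A) = (0.6300, 0.3700), p(B) = (0.1200, 0.0500, 0.8300).
H(A,B) = 1.7073 bits; H(B) = 0.8063 bits.
H(A|B) = 1.7073 − 0.8063 = 0.901 bits.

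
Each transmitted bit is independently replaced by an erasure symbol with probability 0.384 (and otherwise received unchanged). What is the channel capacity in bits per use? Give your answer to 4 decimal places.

Binary erasure channel: capacity C = 1 − ε.
C = 1 − 0.384 = 0.6160 bits per channel use.

0.6160 bits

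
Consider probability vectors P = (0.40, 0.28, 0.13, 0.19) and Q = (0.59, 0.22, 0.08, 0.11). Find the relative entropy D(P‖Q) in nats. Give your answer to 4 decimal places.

0.0790 nats

D(P‖Q) = Σ p·ln(p/q).
  0.40·ln(0.40/0.59) = -0.15546
  0.28·ln(0.28/0.22) = 0.06753
  0.13·ln(0.13/0.08) = 0.06312
  0.19·ln(0.19/0.11) = 0.10384
D(P‖Q) = 0.0790 nats.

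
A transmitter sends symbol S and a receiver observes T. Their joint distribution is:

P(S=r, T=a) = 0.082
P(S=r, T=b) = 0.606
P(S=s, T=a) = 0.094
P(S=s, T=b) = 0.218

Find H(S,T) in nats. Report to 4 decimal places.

1.0629 nats

H(S,T) = −Σ p(x,y)·ln p(x,y) over all 4 cells.
  cell (r,a): −0.082·ln0.082 = 0.20508
  cell (r,b): −0.606·ln0.606 = 0.30353
  cell (s,a): −0.094·ln0.094 = 0.22226
  cell (s,b): −0.218·ln0.218 = 0.33207
Sum = 1.0629 nats.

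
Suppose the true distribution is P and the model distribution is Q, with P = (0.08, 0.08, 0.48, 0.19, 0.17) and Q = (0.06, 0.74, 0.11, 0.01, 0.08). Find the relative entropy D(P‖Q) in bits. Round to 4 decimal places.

1.7887 bits

D(P‖Q) = Σ p·log₂(p/q).
  0.08·log₂(0.08/0.06) = 0.03320
  0.08·log₂(0.08/0.74) = -0.25676
  0.48·log₂(0.48/0.11) = 1.02025
  0.19·log₂(0.19/0.01) = 0.80711
  0.17·log₂(0.17/0.08) = 0.18487
D(P‖Q) = 1.7887 bits.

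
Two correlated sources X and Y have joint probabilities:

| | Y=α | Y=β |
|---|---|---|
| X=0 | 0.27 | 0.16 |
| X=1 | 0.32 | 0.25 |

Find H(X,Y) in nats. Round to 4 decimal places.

H(X,Y) = −Σ p(x,y)·ln p(x,y) over all 4 cells.
  cell (0,α): −0.27·ln0.27 = 0.35352
  cell (0,β): −0.16·ln0.16 = 0.29321
  cell (1,α): −0.32·ln0.32 = 0.36462
  cell (1,β): −0.25·ln0.25 = 0.34657
Sum = 1.3579 nats.

1.3579 nats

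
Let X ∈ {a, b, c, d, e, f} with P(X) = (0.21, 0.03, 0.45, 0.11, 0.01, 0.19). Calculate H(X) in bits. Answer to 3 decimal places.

H(X) = −Σ p·log₂ p.
  −(0.21)·log₂(0.21) = 0.4728
  −(0.03)·log₂(0.03) = 0.1518
  −(0.45)·log₂(0.45) = 0.5184
  −(0.11)·log₂(0.11) = 0.3503
  −(0.01)·log₂(0.01) = 0.0664
  −(0.19)·log₂(0.19) = 0.4552
Sum: 0.4728 + 0.1518 + 0.5184 + 0.3503 + 0.0664 + 0.4552 = 2.015 bits.

2.015 bits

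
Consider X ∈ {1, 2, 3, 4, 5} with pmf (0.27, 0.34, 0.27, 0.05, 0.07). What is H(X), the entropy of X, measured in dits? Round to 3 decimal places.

0.612 dits

H(X) = −Σ p·log₁₀ p.
  −(0.27)·log₁₀(0.27) = 0.1535
  −(0.34)·log₁₀(0.34) = 0.1593
  −(0.27)·log₁₀(0.27) = 0.1535
  −(0.05)·log₁₀(0.05) = 0.0651
  −(0.07)·log₁₀(0.07) = 0.0808
Sum: 0.1535 + 0.1593 + 0.1535 + 0.0651 + 0.0808 = 0.612 dits.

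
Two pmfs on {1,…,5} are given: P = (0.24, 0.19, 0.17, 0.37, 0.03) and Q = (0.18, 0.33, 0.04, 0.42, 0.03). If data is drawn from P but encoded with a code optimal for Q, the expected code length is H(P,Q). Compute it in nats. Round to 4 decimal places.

1.5956 nats

H(P,Q) = −Σ p·ln q.
  −0.24·ln(0.18) = 0.41155
  −0.19·ln(0.33) = 0.21065
  −0.17·ln(0.04) = 0.54721
  −0.37·ln(0.42) = 0.32098
  −0.03·ln(0.03) = 0.10520
H(P,Q) = 1.5956 nats.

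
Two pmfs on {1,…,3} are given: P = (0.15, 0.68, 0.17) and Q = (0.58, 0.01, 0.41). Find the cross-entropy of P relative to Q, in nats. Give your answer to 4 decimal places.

H(P,Q) = −Σ p·ln q.
  −0.15·ln(0.58) = 0.08171
  −0.68·ln(0.01) = 3.13152
  −0.17·ln(0.41) = 0.15157
H(P,Q) = 3.3648 nats.

3.3648 nats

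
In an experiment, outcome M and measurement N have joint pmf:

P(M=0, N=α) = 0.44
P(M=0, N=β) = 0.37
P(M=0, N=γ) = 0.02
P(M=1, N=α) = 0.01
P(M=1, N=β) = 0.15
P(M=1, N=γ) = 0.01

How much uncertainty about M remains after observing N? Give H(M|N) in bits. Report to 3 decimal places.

0.547 bits

Marginals: p(M) = (0.8300, 0.1700), p(N) = (0.4500, 0.5200, 0.0300).
H(M|N) = Σ p(N) · H(M|N=·).
  N=α: p=0.4500, H(M|N=α) = 0.1537
  N=β: p=0.5200, H(M|N=β) = 0.8667
  N=γ: p=0.0300, H(M|N=γ) = 0.9183
Weighted sum = 0.547 bits.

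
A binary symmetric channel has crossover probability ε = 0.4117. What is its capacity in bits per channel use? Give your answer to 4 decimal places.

0.0226 bits

Binary symmetric channel: C = 1 − h₂(ε) where h₂ is the binary entropy function.
h₂(0.4117) = −0.4117·log₂0.4117 − 0.5883·log₂0.5883 = 0.9774.
C = 1 − 0.9774 = 0.0226 bits per channel use.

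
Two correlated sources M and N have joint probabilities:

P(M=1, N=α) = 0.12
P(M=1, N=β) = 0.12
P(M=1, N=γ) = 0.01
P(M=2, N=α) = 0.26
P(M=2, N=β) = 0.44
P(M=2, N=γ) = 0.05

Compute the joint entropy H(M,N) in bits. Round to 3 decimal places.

2.043 bits

H(M,N) = −Σ p(x,y)·log₂ p(x,y) over all 6 cells.
  cell (1,α): −0.12·log₂0.12 = 0.3671
  cell (1,β): −0.12·log₂0.12 = 0.3671
  cell (1,γ): −0.01·log₂0.01 = 0.0664
  cell (2,α): −0.26·log₂0.26 = 0.5053
  cell (2,β): −0.44·log₂0.44 = 0.5211
  cell (2,γ): −0.05·log₂0.05 = 0.2161
Sum = 2.043 bits.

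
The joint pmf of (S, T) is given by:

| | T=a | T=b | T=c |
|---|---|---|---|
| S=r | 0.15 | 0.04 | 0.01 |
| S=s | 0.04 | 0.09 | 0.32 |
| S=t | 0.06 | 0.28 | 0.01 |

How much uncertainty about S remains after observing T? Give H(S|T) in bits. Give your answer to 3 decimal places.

0.955 bits

Marginals: p(S) = (0.2000, 0.4500, 0.3500), p(T) = (0.2500, 0.4100, 0.3400).
H(S|T) = Σ p(T) · H(S|T=·).
  T=a: p=0.2500, H(S|T=a) = 1.3593
  T=b: p=0.4100, H(S|T=b) = 1.1835
  T=c: p=0.3400, H(S|T=c) = 0.3816
Weighted sum = 0.955 bits.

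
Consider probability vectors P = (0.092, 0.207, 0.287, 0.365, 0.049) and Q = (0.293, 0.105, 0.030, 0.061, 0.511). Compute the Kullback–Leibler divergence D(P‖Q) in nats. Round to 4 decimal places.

1.2202 nats

D(P‖Q) = Σ p·ln(p/q).
  0.092·ln(0.092/0.293) = -0.10657
  0.207·ln(0.207/0.105) = 0.14050
  0.287·ln(0.287/0.030) = 0.64813
  0.365·ln(0.365/0.061) = 0.65299
  0.049·ln(0.049/0.511) = -0.11488
D(P‖Q) = 1.2202 nats.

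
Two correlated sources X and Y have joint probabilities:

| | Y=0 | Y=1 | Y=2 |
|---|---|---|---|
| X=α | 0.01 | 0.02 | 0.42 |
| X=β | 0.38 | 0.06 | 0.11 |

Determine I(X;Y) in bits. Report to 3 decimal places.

Marginals: p(X) = (0.4500, 0.5500), p(Y) = (0.3900, 0.0800, 0.5300).
I(X;Y) = Σ p(x,y)·log₂[p(x,y)/(p(x)p(y))].
  (α,0): 0.01·log₂(0.0570) = -0.0413
  (α,1): 0.02·log₂(0.5556) = -0.0170
  (α,2): 0.42·log₂(1.7610) = 0.3429
  (β,0): 0.38·log₂(1.7716) = 0.3135
  (β,1): 0.06·log₂(1.3636) = 0.0268
  (β,2): 0.11·log₂(0.3774) = -0.1547
Sum = 0.470 bits.

0.470 bits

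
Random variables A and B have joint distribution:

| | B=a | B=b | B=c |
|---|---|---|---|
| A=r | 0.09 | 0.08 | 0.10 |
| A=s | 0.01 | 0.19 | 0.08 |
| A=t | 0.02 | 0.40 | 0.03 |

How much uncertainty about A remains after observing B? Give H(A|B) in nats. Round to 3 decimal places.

0.912 nats

Chain rule: H(A|B) = H(A,B) − H(B).
Marginals: p(A) = (0.2700, 0.2800, 0.4500), p(B) = (0.1200, 0.6700, 0.2100).
H(A,B) = 1.7626 nats; H(B) = 0.8505 nats.
H(A|B) = 1.7626 − 0.8505 = 0.912 nats.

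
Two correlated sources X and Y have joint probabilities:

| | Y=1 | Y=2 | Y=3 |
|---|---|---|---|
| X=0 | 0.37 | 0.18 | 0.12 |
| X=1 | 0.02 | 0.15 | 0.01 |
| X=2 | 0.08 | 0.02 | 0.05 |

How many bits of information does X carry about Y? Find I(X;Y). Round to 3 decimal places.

0.177 bits

Marginals: p(X) = (0.6700, 0.1800, 0.1500), p(Y) = (0.4700, 0.3500, 0.1800).
I(X;Y) = H(X) + H(Y) − H(X,Y).
H(X) = 1.2430, H(Y) = 1.4874, H(X,Y) = 2.5534.
I(X;Y) = 1.2430 + 1.4874 − 2.5534 = 0.177 bits.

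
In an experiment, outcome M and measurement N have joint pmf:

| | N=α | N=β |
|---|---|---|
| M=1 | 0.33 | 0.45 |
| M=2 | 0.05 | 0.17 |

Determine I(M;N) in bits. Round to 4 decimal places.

Marginals: p(M) = (0.7800, 0.2200), p(N) = (0.3800, 0.6200).
I(M;N) = H(M) + H(N) − H(M,N).
H(M) = 0.7602, H(N) = 0.9580, H(M,N) = 1.6969.
I(M;N) = 0.7602 + 0.9580 − 1.6969 = 0.0213 bits.

0.0213 bits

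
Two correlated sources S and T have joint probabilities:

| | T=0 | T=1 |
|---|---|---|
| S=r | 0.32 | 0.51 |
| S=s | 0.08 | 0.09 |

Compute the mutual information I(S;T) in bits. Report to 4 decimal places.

Marginals: p(S) = (0.8300, 0.1700), p(T) = (0.4000, 0.6000).
I(S;T) = Σ p(x,y)·log₂[p(x,y)/(p(x)p(y))].
  (r,0): 0.32·log₂(0.9639) = -0.01700
  (r,1): 0.51·log₂(1.0241) = 0.01752
  (s,0): 0.08·log₂(1.1765) = 0.01876
  (s,1): 0.09·log₂(0.8824) = -0.01625
Sum = 0.0030 bits.

0.0030 bits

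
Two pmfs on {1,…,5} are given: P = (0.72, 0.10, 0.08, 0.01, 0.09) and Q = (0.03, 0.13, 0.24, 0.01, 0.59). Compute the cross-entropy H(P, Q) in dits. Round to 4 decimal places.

H(P,Q) = −Σ p·log₁₀ q.
  −0.72·log₁₀(0.03) = 1.09647
  −0.10·log₁₀(0.13) = 0.08861
  −0.08·log₁₀(0.24) = 0.04958
  −0.01·log₁₀(0.01) = 0.02000
  −0.09·log₁₀(0.59) = 0.02062
H(P,Q) = 1.2753 dits.

1.2753 dits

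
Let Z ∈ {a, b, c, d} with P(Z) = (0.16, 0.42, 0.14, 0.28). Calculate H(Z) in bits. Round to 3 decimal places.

1.860 bits

H(Z) = −Σ p·log₂ p.
  −(0.16)·log₂(0.16) = 0.4230
  −(0.42)·log₂(0.42) = 0.5256
  −(0.14)·log₂(0.14) = 0.3971
  −(0.28)·log₂(0.28) = 0.5142
Sum: 0.4230 + 0.5256 + 0.3971 + 0.5142 = 1.860 bits.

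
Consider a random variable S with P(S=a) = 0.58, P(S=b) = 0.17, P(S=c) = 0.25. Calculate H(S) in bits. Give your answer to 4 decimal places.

1.3904 bits

H(S) = −Σ p·log₂ p.
  −(0.58)·log₂(0.58) = 0.45581
  −(0.17)·log₂(0.17) = 0.43459
  −(0.25)·log₂(0.25) = 0.50000
Sum: 0.45581 + 0.43459 + 0.50000 = 1.3904 bits.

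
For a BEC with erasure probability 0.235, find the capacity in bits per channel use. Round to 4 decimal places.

Binary erasure channel: capacity C = 1 − ε.
C = 1 − 0.235 = 0.7650 bits per channel use.

0.7650 bits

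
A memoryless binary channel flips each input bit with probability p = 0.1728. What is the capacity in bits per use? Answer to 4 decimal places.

0.3359 bits

Binary symmetric channel: C = 1 − h₂(ε) where h₂ is the binary entropy function.
h₂(0.1728) = −0.1728·log₂0.1728 − 0.8272·log₂0.8272 = 0.6641.
C = 1 − 0.6641 = 0.3359 bits per channel use.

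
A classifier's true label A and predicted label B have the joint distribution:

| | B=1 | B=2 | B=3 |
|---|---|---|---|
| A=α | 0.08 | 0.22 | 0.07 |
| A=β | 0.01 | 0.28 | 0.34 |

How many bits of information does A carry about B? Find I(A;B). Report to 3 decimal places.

0.140 bits

Marginals: p(A) = (0.3700, 0.6300), p(B) = (0.0900, 0.5000, 0.4100).
I(A;B) = Σ p(x,y)·log₂[p(x,y)/(p(x)p(y))].
  (α,1): 0.08·log₂(2.4024) = 0.1012
  (α,2): 0.22·log₂(1.1892) = 0.0550
  (α,3): 0.07·log₂(0.4614) = -0.0781
  (β,1): 0.01·log₂(0.1764) = -0.0250
  (β,2): 0.28·log₂(0.8889) = -0.0476
  (β,3): 0.34·log₂(1.3163) = 0.1348
Sum = 0.140 bits.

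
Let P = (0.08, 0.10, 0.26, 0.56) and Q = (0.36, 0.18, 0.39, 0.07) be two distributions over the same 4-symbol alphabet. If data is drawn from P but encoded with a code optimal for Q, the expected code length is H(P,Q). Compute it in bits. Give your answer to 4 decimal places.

H(P,Q) = −Σ p·log₂ q.
  −0.08·log₂(0.36) = 0.11791
  −0.10·log₂(0.18) = 0.24739
  −0.26·log₂(0.39) = 0.35320
  −0.56·log₂(0.07) = 2.14844
H(P,Q) = 2.8669 bits.

2.8669 bits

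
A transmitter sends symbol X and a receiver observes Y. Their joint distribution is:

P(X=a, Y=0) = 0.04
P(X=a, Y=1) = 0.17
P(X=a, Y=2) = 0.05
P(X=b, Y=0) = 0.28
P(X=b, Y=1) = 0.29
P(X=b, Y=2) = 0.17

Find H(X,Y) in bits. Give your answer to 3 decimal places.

H(X,Y) = −Σ p(x,y)·log₂ p(x,y) over all 6 cells.
  cell (a,0): −0.04·log₂0.04 = 0.1858
  cell (a,1): −0.17·log₂0.17 = 0.4346
  cell (a,2): −0.05·log₂0.05 = 0.2161
  cell (b,0): −0.28·log₂0.28 = 0.5142
  cell (b,1): −0.29·log₂0.29 = 0.5179
  cell (b,2): −0.17·log₂0.17 = 0.4346
Sum = 2.303 bits.

2.303 bits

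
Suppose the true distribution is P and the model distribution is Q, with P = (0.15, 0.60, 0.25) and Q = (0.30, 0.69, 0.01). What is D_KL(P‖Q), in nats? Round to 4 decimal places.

0.6169 nats

D(P‖Q) = Σ p·ln(p/q).
  0.15·ln(0.15/0.30) = -0.10397
  0.60·ln(0.60/0.69) = -0.08386
  0.25·ln(0.25/0.01) = 0.80472
D(P‖Q) = 0.6169 nats.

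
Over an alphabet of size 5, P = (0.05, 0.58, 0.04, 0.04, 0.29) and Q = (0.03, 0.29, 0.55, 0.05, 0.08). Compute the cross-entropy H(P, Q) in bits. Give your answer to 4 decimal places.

H(P,Q) = −Σ p·log₂ q.
  −0.05·log₂(0.03) = 0.25294
  −0.58·log₂(0.29) = 1.03581
  −0.04·log₂(0.55) = 0.03450
  −0.04·log₂(0.05) = 0.17288
  −0.29·log₂(0.08) = 1.05672
H(P,Q) = 2.5528 bits.

2.5528 bits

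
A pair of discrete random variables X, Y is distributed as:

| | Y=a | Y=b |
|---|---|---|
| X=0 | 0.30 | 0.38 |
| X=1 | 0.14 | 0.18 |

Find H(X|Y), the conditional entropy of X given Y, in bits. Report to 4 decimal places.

0.9044 bits

Chain rule: H(X|Y) = H(X,Y) − H(Y).
Marginals: p(X) = (0.6800, 0.3200), p(Y) = (0.4400, 0.5600).
H(X,Y) = 1.8940 bits; H(Y) = 0.9896 bits.
H(X|Y) = 1.8940 − 0.9896 = 0.9044 bits.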